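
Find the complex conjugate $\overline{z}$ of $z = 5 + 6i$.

If z = a + bi, then conjugate(z) = a - bi
conjugate(5 + 6i) = 5 - 6i


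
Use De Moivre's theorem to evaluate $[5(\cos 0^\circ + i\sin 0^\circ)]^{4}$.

By De Moivre: z^n = r^n(cos(nθ) + i sin(nθ))
= 5^4(cos(4*0°) + i sin(4*0°))
= 625(cos 0° + i sin 0°)
= 625


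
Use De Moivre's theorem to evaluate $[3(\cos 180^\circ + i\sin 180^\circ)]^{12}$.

By De Moivre: z^n = r^n(cos(nθ) + i sin(nθ))
= 3^12(cos(12*180°) + i sin(12*180°))
= 531441(cos 0° + i sin 0°)
= 531441


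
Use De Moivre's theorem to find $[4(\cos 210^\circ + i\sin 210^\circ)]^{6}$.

By De Moivre: z^n = r^n(cos(nθ) + i sin(nθ))
= 4^6(cos(6*210°) + i sin(6*210°))
= 4096(cos 180° + i sin 180°)
= -4096


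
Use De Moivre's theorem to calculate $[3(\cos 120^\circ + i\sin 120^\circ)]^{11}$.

By De Moivre: z^n = r^n(cos(nθ) + i sin(nθ))
= 3^11(cos(11*120°) + i sin(11*120°))
= 177147(cos 240° + i sin 240°)
= -177147/2 - (177147*sqrt(3)/2)i


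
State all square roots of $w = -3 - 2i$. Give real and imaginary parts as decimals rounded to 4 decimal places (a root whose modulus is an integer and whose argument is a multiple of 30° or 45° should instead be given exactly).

|w| = sqrt(13) ≈ 3.605551, arg(w) ≈ 213.690068°
Root modulus = sqrt(13)^(1/2) ≈ 1.898829
Root arguments: θ_k = (arg(w) + 360°k)/2 for k = 0, 1, ..., 1
Compute each root as (root modulus)(cos θ_k + i sin θ_k) using full-precision intermediates, then round to 4 decimal places.
Roots: -0.5503 + 1.8174i, 0.5503 - 1.8174i


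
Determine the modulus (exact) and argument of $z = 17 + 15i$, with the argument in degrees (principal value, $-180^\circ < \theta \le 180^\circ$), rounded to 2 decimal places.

|z| = sqrt(17^2 + 15^2) = sqrt(514)
arg(z) = arctan(b/a) = arctan(15/17) (quadrant-adjusted) = 41.42°


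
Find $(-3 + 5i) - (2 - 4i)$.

(-3 - 2) + (5 - (-4))i = -5 + 9i


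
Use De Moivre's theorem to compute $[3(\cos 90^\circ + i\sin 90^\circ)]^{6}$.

By De Moivre: z^n = r^n(cos(nθ) + i sin(nθ))
= 3^6(cos(6*90°) + i sin(6*90°))
= 729(cos 180° + i sin 180°)
= -729


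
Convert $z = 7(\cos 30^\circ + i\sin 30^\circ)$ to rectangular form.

a = r cos θ = 7 * sqrt(3)/2 = 7*sqrt(3)/2
b = r sin θ = 7 * 1/2 = 7/2
z = 7*sqrt(3)/2 + (7/2)i


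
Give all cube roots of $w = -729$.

|w| = 729, arg(w) = 180°
Root modulus = 729^(1/3) = 9
Root arguments: θ_k = (180° + 360°k)/3 for k = 0, 1, ..., 2
Roots: 9/2 + (9*sqrt(3)/2)i, -9, 9/2 - (9*sqrt(3)/2)i


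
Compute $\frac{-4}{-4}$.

Divisor is real, so divide each part by -4:
= 1


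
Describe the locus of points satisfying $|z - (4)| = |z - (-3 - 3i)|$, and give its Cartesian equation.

|z - z1| = |z - z2| means z is equidistant from z1 and z2,
i.e. the perpendicular bisector of the segment from (4, 0) to (-3, -3) (midpoint (1/2, -3/2)).
With z = x + yi, square both sides:
(x - 4)^2 + (y - 0)^2 = (x - (-3))^2 + (y - (-3))^2
The x^2 and y^2 terms cancel: -14x + (-6)y = 18 - 16 = 2
Simplify: 7x + 3y = -1
Locus: Perpendicular bisector of the segment from (4, 0) to (-3, -3): the line 7x + 3y = -1


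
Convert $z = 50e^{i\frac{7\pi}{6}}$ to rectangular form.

a = r cos θ = 50 * -sqrt(3)/2 = -25*sqrt(3)
b = r sin θ = 50 * -1/2 = -25
z = -25*sqrt(3) - 25i


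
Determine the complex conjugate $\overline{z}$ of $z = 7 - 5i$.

If z = a + bi, then conjugate(z) = a - bi
conjugate(7 - 5i) = 7 + 5i


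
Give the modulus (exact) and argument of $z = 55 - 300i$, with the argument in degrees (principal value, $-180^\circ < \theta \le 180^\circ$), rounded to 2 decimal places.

|z| = sqrt(55^2 + (-300)^2) = 305
arg(z) = arctan(b/a) = arctan(-300/55) (quadrant-adjusted) = -79.61°


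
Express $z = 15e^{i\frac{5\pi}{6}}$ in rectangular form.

a = r cos θ = 15 * -sqrt(3)/2 = -15*sqrt(3)/2
b = r sin θ = 15 * 1/2 = 15/2
z = -15*sqrt(3)/2 + (15/2)i


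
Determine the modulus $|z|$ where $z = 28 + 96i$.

|z| = sqrt(a^2 + b^2) = sqrt(28^2 + 96^2) = sqrt(10000) = 100


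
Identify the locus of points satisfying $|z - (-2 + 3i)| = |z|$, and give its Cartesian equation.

|z - z1| = |z - z2| means z is equidistant from z1 and z2,
i.e. the perpendicular bisector of the segment from (-2, 3) to (0, 0) (midpoint (-1, 3/2)).
With z = x + yi, square both sides:
(x - (-2))^2 + (y - 3)^2 = (x - 0)^2 + (y - 0)^2
The x^2 and y^2 terms cancel: 4x + (-6)y = 0 - 13 = -13
Simplify: 4x - 6y = -13
Locus: Perpendicular bisector of the segment from (-2, 3) to (0, 0): the line 4x - 6y = -13


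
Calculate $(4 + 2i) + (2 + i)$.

(4 + 2) + (2 + 1)i = 6 + 3i


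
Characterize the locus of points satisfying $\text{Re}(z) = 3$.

Re(z) = x where z = x + yi; the equation x = 3 is satisfied by all points with that x-coordinate
Locus: Vertical line x = 3


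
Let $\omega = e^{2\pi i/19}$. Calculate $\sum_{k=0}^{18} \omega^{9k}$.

Let ζ = ω^9 = e^(2πi·9/19). Since 19 ∤ 9, ζ ≠ 1.
Sum = Σ_{k=0}^{18} ζ^k = (ζ^19 - 1)/(ζ - 1) = (ω^{9·19} - 1)/(ζ - 1) = (1 - 1)/(ζ - 1) = 0


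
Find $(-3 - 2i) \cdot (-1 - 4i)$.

(a1*a2 - b1*b2) + (a1*b2 + b1*a2)i
= (3 - 8) + (12 + 2)i
= -5 + 14i


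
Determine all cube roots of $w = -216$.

|w| = 216, arg(w) = 180°
Root modulus = 216^(1/3) = 6
Root arguments: θ_k = (180° + 360°k)/3 for k = 0, 1, ..., 2
Roots: 3 + 3*sqrt(3)i, -6, 3 - 3*sqrt(3)i


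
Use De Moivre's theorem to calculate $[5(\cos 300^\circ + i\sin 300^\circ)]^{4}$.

By De Moivre: z^n = r^n(cos(nθ) + i sin(nθ))
= 5^4(cos(4*300°) + i sin(4*300°))
= 625(cos 120° + i sin 120°)
= -625/2 + (625*sqrt(3)/2)i


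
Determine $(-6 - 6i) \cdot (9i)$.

(a1*a2 - b1*b2) + (a1*b2 + b1*a2)i
= (0 - (-54)) + (-54 + 0)i
= 54 - 54i


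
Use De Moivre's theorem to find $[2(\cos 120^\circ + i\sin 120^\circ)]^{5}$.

By De Moivre: z^n = r^n(cos(nθ) + i sin(nθ))
= 2^5(cos(5*120°) + i sin(5*120°))
= 32(cos 240° + i sin 240°)
= -16 - 16*sqrt(3)i


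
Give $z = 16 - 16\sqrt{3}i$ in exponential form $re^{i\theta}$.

r = |z| = sqrt((16)^2 + (-16*sqrt(3))^2) = sqrt(256 + 768) = sqrt(1024) = 32
θ = arctan(b/a) = arctan(-27.7128/16) (quadrant-adjusted) = -60° = -π/3
z = 32e^(-i*π/3)


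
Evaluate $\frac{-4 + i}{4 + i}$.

Multiply numerator and denominator by conjugate (4 - i):
= (-4 + i)(4 - i) / (4^2 + 1^2)
= (-15 + 8i) / 17
= -15/17 + (8/17)i


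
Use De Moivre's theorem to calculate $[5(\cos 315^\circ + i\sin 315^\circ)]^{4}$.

By De Moivre: z^n = r^n(cos(nθ) + i sin(nθ))
= 5^4(cos(4*315°) + i sin(4*315°))
= 625(cos 180° + i sin 180°)
= -625


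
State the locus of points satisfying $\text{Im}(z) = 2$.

Im(z) = y where z = x + yi; the equation y = 2 is satisfied by all points with that y-coordinate
Locus: Horizontal line y = 2


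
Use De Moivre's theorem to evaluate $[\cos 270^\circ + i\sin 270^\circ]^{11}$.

By De Moivre: z^n = r^n(cos(nθ) + i sin(nθ))
= 1^11(cos(11*270°) + i sin(11*270°))
= 1(cos 90° + i sin 90°)
= i


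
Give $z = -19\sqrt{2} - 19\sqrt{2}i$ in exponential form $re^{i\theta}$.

r = |z| = sqrt((-19*sqrt(2))^2 + (-19*sqrt(2))^2) = sqrt(722 + 722) = sqrt(1444) = 38
θ = arctan(b/a) = arctan(-26.8701/-26.8701) (quadrant-adjusted) = -135° = -3π/4
z = 38e^(-i*3π/4)


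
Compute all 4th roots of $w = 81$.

|w| = 81, arg(w) = 0°
Root modulus = 81^(1/4) = 3
Root arguments: θ_k = (0° + 360°k)/4 for k = 0, 1, ..., 3
Roots: 3, 3i, -3, -3i


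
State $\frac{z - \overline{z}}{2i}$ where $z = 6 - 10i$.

z - conjugate(z) = 2bi
(z - conjugate(z))/(2i) = 2bi/(2i) = b = -10


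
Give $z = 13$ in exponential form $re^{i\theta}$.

r = |z| = sqrt((13)^2 + (0)^2) = sqrt(169 + 0) = sqrt(169) = 13
b = 0 and a > 0, so z lies on the positive real axis: θ = 0
z = 13e^(i*0) = 13


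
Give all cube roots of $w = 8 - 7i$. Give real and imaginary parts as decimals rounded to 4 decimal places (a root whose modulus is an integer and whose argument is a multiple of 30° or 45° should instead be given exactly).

|w| = sqrt(113) ≈ 10.630146, arg(w) ≈ 318.814075°
Root modulus = sqrt(113)^(1/3) ≈ 2.198770
Root arguments: θ_k = (arg(w) + 360°k)/3 for k = 0, 1, ..., 2
Compute each root as (root modulus)(cos θ_k + i sin θ_k) using full-precision intermediates, then round to 4 decimal places.
Roots: -0.6161 + 2.1107i, -1.5199 - 1.5889i, 2.1360 - 0.5218i


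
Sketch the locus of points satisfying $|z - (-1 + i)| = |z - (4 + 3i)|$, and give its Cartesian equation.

|z - z1| = |z - z2| means z is equidistant from z1 and z2,
i.e. the perpendicular bisector of the segment from (-1, 1) to (4, 3) (midpoint (3/2, 2)).
With z = x + yi, square both sides:
(x - (-1))^2 + (y - 1)^2 = (x - 4)^2 + (y - 3)^2
The x^2 and y^2 terms cancel: 10x + 4y = 25 - 2 = 23
Simplify: 10x + 4y = 23
Locus: Perpendicular bisector of the segment from (-1, 1) to (4, 3): the line 10x + 4y = 23


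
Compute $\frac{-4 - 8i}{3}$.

Divisor is real, so divide each part by 3:
= -4/3 - (8/3)i


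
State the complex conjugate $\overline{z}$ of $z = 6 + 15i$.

If z = a + bi, then conjugate(z) = a - bi
conjugate(6 + 15i) = 6 - 15i


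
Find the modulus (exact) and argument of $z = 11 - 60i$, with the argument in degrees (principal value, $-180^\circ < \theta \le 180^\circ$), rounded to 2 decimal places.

|z| = sqrt(11^2 + (-60)^2) = 61
arg(z) = arctan(b/a) = arctan(-60/11) (quadrant-adjusted) = -79.61°


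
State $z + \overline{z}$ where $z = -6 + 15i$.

z + conjugate(z) = (a + bi) + (a - bi) = 2a
= 2 * (-6) = -12


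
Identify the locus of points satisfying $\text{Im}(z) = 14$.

Im(z) = y where z = x + yi; the equation y = 14 is satisfied by all points with that y-coordinate
Locus: Horizontal line y = 14


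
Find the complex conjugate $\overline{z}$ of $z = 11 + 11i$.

If z = a + bi, then conjugate(z) = a - bi
conjugate(11 + 11i) = 11 - 11i


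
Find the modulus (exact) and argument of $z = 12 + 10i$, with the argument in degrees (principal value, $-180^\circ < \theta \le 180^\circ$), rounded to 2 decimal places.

|z| = sqrt(12^2 + 10^2) = sqrt(244)
arg(z) = arctan(b/a) = arctan(10/12) (quadrant-adjusted) = 39.81°


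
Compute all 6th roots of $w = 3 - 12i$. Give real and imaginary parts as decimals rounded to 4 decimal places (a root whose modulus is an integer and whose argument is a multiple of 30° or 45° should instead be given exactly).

|w| = sqrt(153) ≈ 12.369317, arg(w) ≈ 284.036243°
Root modulus = sqrt(153)^(1/6) ≈ 1.520749
Root arguments: θ_k = (arg(w) + 360°k)/6 for k = 0, 1, ..., 5
Compute each root as (root modulus)(cos θ_k + i sin θ_k) using full-precision intermediates, then round to 4 decimal places.
Roots: 1.0305 + 1.1183i, -0.4532 + 1.4516i, -1.4838 + 0.3333i, -1.0305 - 1.1183i, 0.4532 - 1.4516i, 1.4838 - 0.3333i


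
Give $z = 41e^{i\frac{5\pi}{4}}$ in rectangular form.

a = r cos θ = 41 * -sqrt(2)/2 = -41*sqrt(2)/2
b = r sin θ = 41 * -sqrt(2)/2 = -41*sqrt(2)/2
z = -41*sqrt(2)/2 - (41*sqrt(2)/2)i


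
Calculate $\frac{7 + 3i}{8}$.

Divisor is real, so divide each part by 8:
= 7/8 + (3/8)i


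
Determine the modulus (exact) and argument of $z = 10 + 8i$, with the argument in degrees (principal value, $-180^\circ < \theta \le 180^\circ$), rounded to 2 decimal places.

|z| = sqrt(10^2 + 8^2) = sqrt(164)
arg(z) = arctan(b/a) = arctan(8/10) (quadrant-adjusted) = 38.66°


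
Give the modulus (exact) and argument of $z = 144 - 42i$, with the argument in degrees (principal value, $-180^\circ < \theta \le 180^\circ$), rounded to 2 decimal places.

|z| = sqrt(144^2 + (-42)^2) = 150
arg(z) = arctan(b/a) = arctan(-42/144) (quadrant-adjusted) = -16.26°


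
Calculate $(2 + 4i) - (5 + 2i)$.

(2 - 5) + (4 - 2)i = -3 + 2i


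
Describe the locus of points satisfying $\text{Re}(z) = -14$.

Re(z) = x where z = x + yi; the equation x = -14 is satisfied by all points with that x-coordinate
Locus: Vertical line x = -14


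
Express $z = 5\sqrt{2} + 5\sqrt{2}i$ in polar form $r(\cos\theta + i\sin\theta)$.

r = |z| = sqrt(a^2 + b^2) = sqrt((5*sqrt(2))^2 + (5*sqrt(2))^2) = sqrt(50 + 50) = sqrt(100) = 10
θ = arctan(b/a) = arctan(7.0711/7.0711) (quadrant-adjusted) = 45°
z = 10(cos 45° + i sin 45°)


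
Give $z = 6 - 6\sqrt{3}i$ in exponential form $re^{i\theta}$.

r = |z| = sqrt((6)^2 + (-6*sqrt(3))^2) = sqrt(36 + 108) = sqrt(144) = 12
θ = arctan(b/a) = arctan(-10.3923/6) (quadrant-adjusted) = -60° = -π/3
z = 12e^(-i*π/3)


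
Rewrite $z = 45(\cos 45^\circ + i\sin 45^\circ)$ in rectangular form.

a = r cos θ = 45 * sqrt(2)/2 = 45*sqrt(2)/2
b = r sin θ = 45 * sqrt(2)/2 = 45*sqrt(2)/2
z = 45*sqrt(2)/2 + (45*sqrt(2)/2)i


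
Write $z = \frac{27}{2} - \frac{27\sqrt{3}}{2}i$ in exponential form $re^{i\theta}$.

r = |z| = sqrt((27/2)^2 + (-27*sqrt(3)/2)^2) = sqrt(729/4 + 2187/4) = sqrt(729) = 27
θ = arctan(b/a) = arctan(-23.3827/13.5) (quadrant-adjusted) = -60° = -π/3
z = 27e^(-i*π/3)


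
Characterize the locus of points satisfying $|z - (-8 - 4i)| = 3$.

|z - z0| = r describes a circle centered at z0 with radius r
Here z0 = -8 - 4i and r = 3
Locus: Circle centered at (-8, -4) with radius 3


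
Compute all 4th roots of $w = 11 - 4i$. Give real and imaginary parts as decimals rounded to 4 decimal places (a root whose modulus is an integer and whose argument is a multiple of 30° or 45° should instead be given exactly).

|w| = sqrt(137) ≈ 11.704700, arg(w) ≈ 340.016893°
Root modulus = sqrt(137)^(1/4) ≈ 1.849652
Root arguments: θ_k = (arg(w) + 360°k)/4 for k = 0, 1, ..., 3
Compute each root as (root modulus)(cos θ_k + i sin θ_k) using full-precision intermediates, then round to 4 decimal places.
Roots: 0.1611 + 1.8426i, -1.8426 + 0.1611i, -0.1611 - 1.8426i, 1.8426 - 0.1611i


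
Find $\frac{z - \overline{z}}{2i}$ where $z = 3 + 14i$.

z - conjugate(z) = 2bi
(z - conjugate(z))/(2i) = 2bi/(2i) = b = 14


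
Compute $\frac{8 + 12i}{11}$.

Divisor is real, so divide each part by 11:
= 8/11 + (12/11)i


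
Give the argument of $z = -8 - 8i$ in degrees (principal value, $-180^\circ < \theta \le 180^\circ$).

θ = arctan(b/a) = arctan(-8/-8) (quadrant-adjusted) = -135°


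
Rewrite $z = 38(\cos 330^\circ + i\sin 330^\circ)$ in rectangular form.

a = r cos θ = 38 * sqrt(3)/2 = 19*sqrt(3)
b = r sin θ = 38 * -1/2 = -19
z = 19*sqrt(3) - 19i


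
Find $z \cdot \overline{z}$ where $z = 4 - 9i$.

z * conjugate(z) = |z|^2 = a^2 + b^2
= 4^2 + (-9)^2 = 97


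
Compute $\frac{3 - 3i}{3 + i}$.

Multiply numerator and denominator by conjugate (3 - i):
= (3 - 3i)(3 - i) / (3^2 + 1^2)
= (6 - 12i) / 10
Divide through by 2: (3 - 6i) / 5
= 3/5 - (6/5)i


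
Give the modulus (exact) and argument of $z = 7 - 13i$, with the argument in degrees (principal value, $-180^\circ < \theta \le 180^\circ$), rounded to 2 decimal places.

|z| = sqrt(7^2 + (-13)^2) = sqrt(218)
arg(z) = arctan(b/a) = arctan(-13/7) (quadrant-adjusted) = -61.70°


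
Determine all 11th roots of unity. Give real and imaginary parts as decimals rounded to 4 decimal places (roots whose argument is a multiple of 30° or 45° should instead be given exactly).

ω_k = e^(2πik/11) = cos(2πk/11) + i sin(2πk/11) for k = 0, 1, ..., 10
Roots: 1, 0.8413 + 0.5406i, 0.4154 + 0.9096i, -0.1423 + 0.9898i, -0.6549 + 0.7557i, -0.9595 + 0.2817i, -0.9595 - 0.2817i, -0.6549 - 0.7557i, -0.1423 - 0.9898i, 0.4154 - 0.9096i, 0.8413 - 0.5406i


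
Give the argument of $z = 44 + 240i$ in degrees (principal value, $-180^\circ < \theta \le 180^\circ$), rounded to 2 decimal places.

θ = arctan(b/a) = arctan(240/44) (quadrant-adjusted) = 79.61°


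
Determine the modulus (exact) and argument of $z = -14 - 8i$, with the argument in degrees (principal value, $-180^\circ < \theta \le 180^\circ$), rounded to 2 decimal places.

|z| = sqrt((-14)^2 + (-8)^2) = sqrt(260)
arg(z) = arctan(b/a) = arctan(-8/-14) (quadrant-adjusted) = -150.26°


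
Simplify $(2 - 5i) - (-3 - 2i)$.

(2 - (-3)) + (-5 - (-2))i = 5 - 3i


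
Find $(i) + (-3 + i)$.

(0 + (-3)) + (1 + 1)i = -3 + 2i


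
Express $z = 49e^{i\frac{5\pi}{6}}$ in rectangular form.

a = r cos θ = 49 * -sqrt(3)/2 = -49*sqrt(3)/2
b = r sin θ = 49 * 1/2 = 49/2
z = -49*sqrt(3)/2 + (49/2)i


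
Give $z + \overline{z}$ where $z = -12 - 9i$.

z + conjugate(z) = (a + bi) + (a - bi) = 2a
= 2 * (-12) = -24


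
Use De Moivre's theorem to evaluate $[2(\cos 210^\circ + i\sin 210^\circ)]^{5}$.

By De Moivre: z^n = r^n(cos(nθ) + i sin(nθ))
= 2^5(cos(5*210°) + i sin(5*210°))
= 32(cos 330° + i sin 330°)
= 16*sqrt(3) - 16i


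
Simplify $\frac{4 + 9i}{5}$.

Divisor is real, so divide each part by 5:
= 4/5 + (9/5)i


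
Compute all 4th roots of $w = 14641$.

|w| = 14641, arg(w) = 0°
Root modulus = 14641^(1/4) = 11
Root arguments: θ_k = (0° + 360°k)/4 for k = 0, 1, ..., 3
Roots: 11, 11i, -11, -11i


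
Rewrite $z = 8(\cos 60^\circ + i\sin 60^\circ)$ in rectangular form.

a = r cos θ = 8 * 1/2 = 4
b = r sin θ = 8 * sqrt(3)/2 = 4*sqrt(3)
z = 4 + 4*sqrt(3)i


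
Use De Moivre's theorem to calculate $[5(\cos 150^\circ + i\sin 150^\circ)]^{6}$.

By De Moivre: z^n = r^n(cos(nθ) + i sin(nθ))
= 5^6(cos(6*150°) + i sin(6*150°))
= 15625(cos 180° + i sin 180°)
= -15625


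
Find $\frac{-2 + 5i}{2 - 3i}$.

Multiply numerator and denominator by conjugate (2 + 3i):
= (-2 + 5i)(2 + 3i) / (2^2 + (-3)^2)
= (-19 + 4i) / 13
= -19/13 + (4/13)i


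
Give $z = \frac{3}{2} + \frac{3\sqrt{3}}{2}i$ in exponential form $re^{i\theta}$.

r = |z| = sqrt((3/2)^2 + (3*sqrt(3)/2)^2) = sqrt(9/4 + 27/4) = sqrt(9) = 3
θ = arctan(b/a) = arctan(2.5981/1.5) (quadrant-adjusted) = 60° = π/3
z = 3e^(i*π/3)


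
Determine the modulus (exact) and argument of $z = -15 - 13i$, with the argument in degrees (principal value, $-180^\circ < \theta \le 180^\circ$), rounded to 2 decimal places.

|z| = sqrt((-15)^2 + (-13)^2) = sqrt(394)
arg(z) = arctan(b/a) = arctan(-13/-15) (quadrant-adjusted) = -139.09°


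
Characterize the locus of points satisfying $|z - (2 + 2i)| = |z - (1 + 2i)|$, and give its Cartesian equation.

|z - z1| = |z - z2| means z is equidistant from z1 and z2,
i.e. the perpendicular bisector of the segment from (2, 2) to (1, 2) (midpoint (3/2, 2)).
With z = x + yi, square both sides:
(x - 2)^2 + (y - 2)^2 = (x - 1)^2 + (y - 2)^2
The x^2 and y^2 terms cancel: -2x + 0y = 5 - 8 = -3
Simplify: x = 3/2
Locus: Perpendicular bisector of the segment from (2, 2) to (1, 2): the line x = 3/2


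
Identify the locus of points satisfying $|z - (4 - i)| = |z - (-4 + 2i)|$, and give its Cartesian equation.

|z - z1| = |z - z2| means z is equidistant from z1 and z2,
i.e. the perpendicular bisector of the segment from (4, -1) to (-4, 2) (midpoint (0, 1/2)).
With z = x + yi, square both sides:
(x - 4)^2 + (y - (-1))^2 = (x - (-4))^2 + (y - 2)^2
The x^2 and y^2 terms cancel: -16x + 6y = 20 - 17 = 3
Simplify: 16x - 6y = -3
Locus: Perpendicular bisector of the segment from (4, -1) to (-4, 2): the line 16x - 6y = -3


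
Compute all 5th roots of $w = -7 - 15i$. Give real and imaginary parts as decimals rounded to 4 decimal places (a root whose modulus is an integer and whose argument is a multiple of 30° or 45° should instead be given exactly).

|w| = sqrt(274) ≈ 16.552945, arg(w) ≈ 244.983107°
Root modulus = sqrt(274)^(1/5) ≈ 1.752972
Root arguments: θ_k = (arg(w) + 360°k)/5 for k = 0, 1, ..., 4
Compute each root as (root modulus)(cos θ_k + i sin θ_k) using full-precision intermediates, then round to 4 decimal places.
Roots: 1.1501 + 1.3229i, -0.9028 + 1.5026i, -1.7081 - 0.3942i, -0.1529 - 1.7463i, 1.6136 - 0.6850i


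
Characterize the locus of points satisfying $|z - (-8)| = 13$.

|z - z0| = r describes a circle centered at z0 with radius r
Here z0 = -8 and r = 13
Locus: Circle centered at (-8, 0) with radius 13


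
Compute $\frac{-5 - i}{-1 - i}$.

Multiply numerator and denominator by conjugate (-1 + i):
= (-5 - i)(-1 + i) / ((-1)^2 + (-1)^2)
= (6 - 4i) / 2
= 3 - 2i


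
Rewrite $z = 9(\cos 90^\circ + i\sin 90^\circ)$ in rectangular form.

a = r cos θ = 9 * 0 = 0
b = r sin θ = 9 * 1 = 9
z = 9i


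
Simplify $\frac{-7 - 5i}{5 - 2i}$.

Multiply numerator and denominator by conjugate (5 + 2i):
= (-7 - 5i)(5 + 2i) / (5^2 + (-2)^2)
= (-25 - 39i) / 29
= -25/29 - (39/29)i


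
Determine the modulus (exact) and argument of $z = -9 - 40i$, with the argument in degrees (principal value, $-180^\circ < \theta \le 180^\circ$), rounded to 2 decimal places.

|z| = sqrt((-9)^2 + (-40)^2) = 41
arg(z) = arctan(b/a) = arctan(-40/-9) (quadrant-adjusted) = -102.68°


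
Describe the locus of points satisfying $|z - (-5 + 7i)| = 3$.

|z - z0| = r describes a circle centered at z0 with radius r
Here z0 = -5 + 7i and r = 3
Locus: Circle centered at (-5, 7) with radius 3


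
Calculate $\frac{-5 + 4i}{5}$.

Divisor is real, so divide each part by 5:
= -1 + (4/5)i


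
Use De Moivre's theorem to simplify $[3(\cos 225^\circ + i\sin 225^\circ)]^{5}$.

By De Moivre: z^n = r^n(cos(nθ) + i sin(nθ))
= 3^5(cos(5*225°) + i sin(5*225°))
= 243(cos 45° + i sin 45°)
= 243*sqrt(2)/2 + (243*sqrt(2)/2)i


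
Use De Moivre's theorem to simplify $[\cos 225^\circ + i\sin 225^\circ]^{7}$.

By De Moivre: z^n = r^n(cos(nθ) + i sin(nθ))
= 1^7(cos(7*225°) + i sin(7*225°))
= 1(cos 135° + i sin 135°)
= -sqrt(2)/2 + (sqrt(2)/2)i


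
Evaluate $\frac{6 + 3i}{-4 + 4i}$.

Multiply numerator and denominator by conjugate (-4 - 4i):
= (6 + 3i)(-4 - 4i) / ((-4)^2 + 4^2)
= (-12 - 36i) / 32
Divide through by 4: (-3 - 9i) / 8
= -3/8 - (9/8)i


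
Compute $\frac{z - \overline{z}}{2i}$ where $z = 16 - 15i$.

z - conjugate(z) = 2bi
(z - conjugate(z))/(2i) = 2bi/(2i) = b = -15


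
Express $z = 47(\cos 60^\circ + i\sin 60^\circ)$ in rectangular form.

a = r cos θ = 47 * 1/2 = 47/2
b = r sin θ = 47 * sqrt(3)/2 = 47*sqrt(3)/2
z = 47/2 + (47*sqrt(3)/2)i


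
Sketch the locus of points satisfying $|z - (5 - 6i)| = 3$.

|z - z0| = r describes a circle centered at z0 with radius r
Here z0 = 5 - 6i and r = 3
Locus: Circle centered at (5, -6) with radius 3


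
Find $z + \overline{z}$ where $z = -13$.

z + conjugate(z) = (a + bi) + (a - bi) = 2a
= 2 * (-13) = -26


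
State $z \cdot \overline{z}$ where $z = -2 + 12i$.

z * conjugate(z) = |z|^2 = a^2 + b^2
= (-2)^2 + 12^2 = 148


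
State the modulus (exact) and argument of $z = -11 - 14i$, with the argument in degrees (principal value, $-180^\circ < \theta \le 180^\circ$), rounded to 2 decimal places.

|z| = sqrt((-11)^2 + (-14)^2) = sqrt(317)
arg(z) = arctan(b/a) = arctan(-14/-11) (quadrant-adjusted) = -128.16°


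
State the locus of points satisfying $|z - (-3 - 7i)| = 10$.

|z - z0| = r describes a circle centered at z0 with radius r
Here z0 = -3 - 7i and r = 10
Locus: Circle centered at (-3, -7) with radius 10


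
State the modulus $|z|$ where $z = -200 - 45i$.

|z| = sqrt(a^2 + b^2) = sqrt((-200)^2 + (-45)^2) = sqrt(42025) = 205


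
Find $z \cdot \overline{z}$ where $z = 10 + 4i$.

z * conjugate(z) = |z|^2 = a^2 + b^2
= 10^2 + 4^2 = 116


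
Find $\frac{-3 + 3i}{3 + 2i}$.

Multiply numerator and denominator by conjugate (3 - 2i):
= (-3 + 3i)(3 - 2i) / (3^2 + 2^2)
= (-3 + 15i) / 13
= -3/13 + (15/13)i


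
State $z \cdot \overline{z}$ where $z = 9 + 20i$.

z * conjugate(z) = |z|^2 = a^2 + b^2
= 9^2 + 20^2 = 481


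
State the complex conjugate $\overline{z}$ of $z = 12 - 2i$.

If z = a + bi, then conjugate(z) = a - bi
conjugate(12 - 2i) = 12 + 2i


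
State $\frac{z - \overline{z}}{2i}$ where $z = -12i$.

z - conjugate(z) = 2bi
(z - conjugate(z))/(2i) = 2bi/(2i) = b = -12


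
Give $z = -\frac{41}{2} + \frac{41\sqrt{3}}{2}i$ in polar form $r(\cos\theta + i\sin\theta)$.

r = |z| = sqrt(a^2 + b^2) = sqrt((-41/2)^2 + (41*sqrt(3)/2)^2) = sqrt(1681/4 + 5043/4) = sqrt(1681) = 41
θ = arctan(b/a) = arctan(35.507/-20.5) (quadrant-adjusted) = 120°
z = 41(cos 120° + i sin 120°)


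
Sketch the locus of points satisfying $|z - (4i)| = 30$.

|z - z0| = r describes a circle centered at z0 with radius r
Here z0 = 4i and r = 30
Locus: Circle centered at (0, 4) with radius 30


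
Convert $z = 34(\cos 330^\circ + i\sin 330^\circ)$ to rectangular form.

a = r cos θ = 34 * sqrt(3)/2 = 17*sqrt(3)
b = r sin θ = 34 * -1/2 = -17
z = 17*sqrt(3) - 17i


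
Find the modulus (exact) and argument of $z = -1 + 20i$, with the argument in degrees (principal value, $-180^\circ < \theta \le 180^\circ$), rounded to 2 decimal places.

|z| = sqrt((-1)^2 + 20^2) = sqrt(401)
arg(z) = arctan(b/a) = arctan(20/-1) (quadrant-adjusted) = 92.86°


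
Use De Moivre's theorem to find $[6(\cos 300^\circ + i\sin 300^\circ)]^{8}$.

By De Moivre: z^n = r^n(cos(nθ) + i sin(nθ))
= 6^8(cos(8*300°) + i sin(8*300°))
= 1679616(cos 240° + i sin 240°)
= -839808 - 839808*sqrt(3)i


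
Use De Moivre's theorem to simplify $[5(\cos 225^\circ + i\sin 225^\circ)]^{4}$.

By De Moivre: z^n = r^n(cos(nθ) + i sin(nθ))
= 5^4(cos(4*225°) + i sin(4*225°))
= 625(cos 180° + i sin 180°)
= -625


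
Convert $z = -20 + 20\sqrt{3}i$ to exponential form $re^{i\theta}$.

r = |z| = sqrt((-20)^2 + (20*sqrt(3))^2) = sqrt(400 + 1200) = sqrt(1600) = 40
θ = arctan(b/a) = arctan(34.641/-20) (quadrant-adjusted) = 120° = 2π/3
z = 40e^(i*2π/3)


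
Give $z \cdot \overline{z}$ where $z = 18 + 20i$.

z * conjugate(z) = |z|^2 = a^2 + b^2
= 18^2 + 20^2 = 724


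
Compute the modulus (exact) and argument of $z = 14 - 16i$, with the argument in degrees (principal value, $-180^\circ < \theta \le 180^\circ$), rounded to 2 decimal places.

|z| = sqrt(14^2 + (-16)^2) = sqrt(452)
arg(z) = arctan(b/a) = arctan(-16/14) (quadrant-adjusted) = -48.81°


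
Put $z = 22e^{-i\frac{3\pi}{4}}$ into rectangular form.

a = r cos θ = 22 * -sqrt(2)/2 = -11*sqrt(2)
b = r sin θ = 22 * -sqrt(2)/2 = -11*sqrt(2)
z = -11*sqrt(2) - 11*sqrt(2)i


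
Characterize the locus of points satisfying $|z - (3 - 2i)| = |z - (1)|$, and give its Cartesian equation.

|z - z1| = |z - z2| means z is equidistant from z1 and z2,
i.e. the perpendicular bisector of the segment from (3, -2) to (1, 0) (midpoint (2, -1)).
With z = x + yi, square both sides:
(x - 3)^2 + (y - (-2))^2 = (x - 1)^2 + (y - 0)^2
The x^2 and y^2 terms cancel: -4x + 4y = 1 - 13 = -12
Simplify: x - y = 3
Locus: Perpendicular bisector of the segment from (3, -2) to (1, 0): the line x - y = 3


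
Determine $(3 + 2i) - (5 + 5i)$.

(3 - 5) + (2 - 5)i = -2 - 3i


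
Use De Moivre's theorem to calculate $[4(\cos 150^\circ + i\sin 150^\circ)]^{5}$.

By De Moivre: z^n = r^n(cos(nθ) + i sin(nθ))
= 4^5(cos(5*150°) + i sin(5*150°))
= 1024(cos 30° + i sin 30°)
= 512*sqrt(3) + 512i


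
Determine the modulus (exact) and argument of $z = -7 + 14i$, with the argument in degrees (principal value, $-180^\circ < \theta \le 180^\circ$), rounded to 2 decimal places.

|z| = sqrt((-7)^2 + 14^2) = sqrt(245)
arg(z) = arctan(b/a) = arctan(14/-7) (quadrant-adjusted) = 116.57°


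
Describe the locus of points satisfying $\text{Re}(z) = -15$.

Re(z) = x where z = x + yi; the equation x = -15 is satisfied by all points with that x-coordinate
Locus: Vertical line x = -15


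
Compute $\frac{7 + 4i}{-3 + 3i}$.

Multiply numerator and denominator by conjugate (-3 - 3i):
= (7 + 4i)(-3 - 3i) / ((-3)^2 + 3^2)
= (-9 - 33i) / 18
Divide through by 3: (-3 - 11i) / 6
= -1/2 - (11/6)i


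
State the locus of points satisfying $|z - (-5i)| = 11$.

|z - z0| = r describes a circle centered at z0 with radius r
Here z0 = -5i and r = 11
Locus: Circle centered at (0, -5) with radius 11


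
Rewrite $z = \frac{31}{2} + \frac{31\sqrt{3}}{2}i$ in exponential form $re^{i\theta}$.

r = |z| = sqrt((31/2)^2 + (31*sqrt(3)/2)^2) = sqrt(961/4 + 2883/4) = sqrt(961) = 31
θ = arctan(b/a) = arctan(26.8468/15.5) (quadrant-adjusted) = 60° = π/3
z = 31e^(i*π/3)


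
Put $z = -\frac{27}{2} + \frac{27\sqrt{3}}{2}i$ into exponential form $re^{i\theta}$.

r = |z| = sqrt((-27/2)^2 + (27*sqrt(3)/2)^2) = sqrt(729/4 + 2187/4) = sqrt(729) = 27
θ = arctan(b/a) = arctan(23.3827/-13.5) (quadrant-adjusted) = 120° = 2π/3
z = 27e^(i*2π/3)


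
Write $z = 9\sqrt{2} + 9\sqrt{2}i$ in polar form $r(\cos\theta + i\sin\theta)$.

r = |z| = sqrt(a^2 + b^2) = sqrt((9*sqrt(2))^2 + (9*sqrt(2))^2) = sqrt(162 + 162) = sqrt(324) = 18
θ = arctan(b/a) = arctan(12.7279/12.7279) (quadrant-adjusted) = 45°
z = 18(cos 45° + i sin 45°)


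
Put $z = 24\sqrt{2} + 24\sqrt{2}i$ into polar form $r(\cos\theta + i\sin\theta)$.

r = |z| = sqrt(a^2 + b^2) = sqrt((24*sqrt(2))^2 + (24*sqrt(2))^2) = sqrt(1152 + 1152) = sqrt(2304) = 48
θ = arctan(b/a) = arctan(33.9411/33.9411) (quadrant-adjusted) = 45°
z = 48(cos 45° + i sin 45°)


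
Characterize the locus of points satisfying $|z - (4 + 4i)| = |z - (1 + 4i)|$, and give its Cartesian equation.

|z - z1| = |z - z2| means z is equidistant from z1 and z2,
i.e. the perpendicular bisector of the segment from (4, 4) to (1, 4) (midpoint (5/2, 4)).
With z = x + yi, square both sides:
(x - 4)^2 + (y - 4)^2 = (x - 1)^2 + (y - 4)^2
The x^2 and y^2 terms cancel: -6x + 0y = 17 - 32 = -15
Simplify: x = 5/2
Locus: Perpendicular bisector of the segment from (4, 4) to (1, 4): the line x = 5/2


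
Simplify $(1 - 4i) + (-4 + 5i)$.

(1 + (-4)) + (-4 + 5)i = -3 + i


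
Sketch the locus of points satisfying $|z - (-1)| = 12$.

|z - z0| = r describes a circle centered at z0 with radius r
Here z0 = -1 and r = 12
Locus: Circle centered at (-1, 0) with radius 12


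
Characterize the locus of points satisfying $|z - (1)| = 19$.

|z - z0| = r describes a circle centered at z0 with radius r
Here z0 = 1 and r = 19
Locus: Circle centered at (1, 0) with radius 19


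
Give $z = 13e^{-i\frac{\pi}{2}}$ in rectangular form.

a = r cos θ = 13 * 0 = 0
b = r sin θ = 13 * -1 = -13
z = -13i


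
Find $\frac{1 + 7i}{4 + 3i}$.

Multiply numerator and denominator by conjugate (4 - 3i):
= (1 + 7i)(4 - 3i) / (4^2 + 3^2)
= (25 + 25i) / 25
= 1 + i


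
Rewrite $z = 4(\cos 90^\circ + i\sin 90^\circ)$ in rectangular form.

a = r cos θ = 4 * 0 = 0
b = r sin θ = 4 * 1 = 4
z = 4i


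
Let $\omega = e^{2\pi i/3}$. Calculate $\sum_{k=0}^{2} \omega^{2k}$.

Let ζ = ω^2 = e^(2πi·2/3). Since 3 ∤ 2, ζ ≠ 1.
Sum = Σ_{k=0}^{2} ζ^k = (ζ^3 - 1)/(ζ - 1) = (ω^{2·3} - 1)/(ζ - 1) = (1 - 1)/(ζ - 1) = 0


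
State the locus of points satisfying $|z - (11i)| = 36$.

|z - z0| = r describes a circle centered at z0 with radius r
Here z0 = 11i and r = 36
Locus: Circle centered at (0, 11) with radius 36


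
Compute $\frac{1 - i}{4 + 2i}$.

Multiply numerator and denominator by conjugate (4 - 2i):
= (1 - i)(4 - 2i) / (4^2 + 2^2)
= (2 - 6i) / 20
Divide through by 2: (1 - 3i) / 10
= 1/10 - (3/10)i


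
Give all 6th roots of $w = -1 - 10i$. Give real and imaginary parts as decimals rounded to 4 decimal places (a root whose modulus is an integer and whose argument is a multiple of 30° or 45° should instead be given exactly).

|w| = sqrt(101) ≈ 10.049876, arg(w) ≈ 264.289407°
Root modulus = sqrt(101)^(1/6) ≈ 1.469017
Root arguments: θ_k = (arg(w) + 360°k)/6 for k = 0, 1, ..., 5
Compute each root as (root modulus)(cos θ_k + i sin θ_k) using full-precision intermediates, then round to 4 decimal places.
Roots: 1.0559 + 1.0214i, -0.3566 + 1.4251i, -1.4125 + 0.4037i, -1.0559 - 1.0214i, 0.3566 - 1.4251i, 1.4125 - 0.4037i


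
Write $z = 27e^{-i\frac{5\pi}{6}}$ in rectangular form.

a = r cos θ = 27 * -sqrt(3)/2 = -27*sqrt(3)/2
b = r sin θ = 27 * -1/2 = -27/2
z = -27*sqrt(3)/2 - (27/2)i


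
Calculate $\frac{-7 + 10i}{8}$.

Divisor is real, so divide each part by 8:
= -7/8 + (5/4)i


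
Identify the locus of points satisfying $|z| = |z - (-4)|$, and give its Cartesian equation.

|z - z1| = |z - z2| means z is equidistant from z1 and z2,
i.e. the perpendicular bisector of the segment from (0, 0) to (-4, 0) (midpoint (-2, 0)).
With z = x + yi, square both sides:
(x - 0)^2 + (y - 0)^2 = (x - (-4))^2 + (y - 0)^2
The x^2 and y^2 terms cancel: -8x + 0y = 16 - 0 = 16
Simplify: x = -2
Locus: Perpendicular bisector of the segment from (0, 0) to (-4, 0): the line x = -2


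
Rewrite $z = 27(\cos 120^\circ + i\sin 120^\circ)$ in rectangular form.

a = r cos θ = 27 * -1/2 = -27/2
b = r sin θ = 27 * sqrt(3)/2 = 27*sqrt(3)/2
z = -27/2 + (27*sqrt(3)/2)i


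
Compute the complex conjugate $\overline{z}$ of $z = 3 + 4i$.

If z = a + bi, then conjugate(z) = a - bi
conjugate(3 + 4i) = 3 - 4i


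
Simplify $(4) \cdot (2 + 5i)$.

(a1*a2 - b1*b2) + (a1*b2 + b1*a2)i
= (8 - 0) + (20 + 0)i
= 8 + 20i


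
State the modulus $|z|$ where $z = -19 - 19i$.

|z| = sqrt(a^2 + b^2) = sqrt((-19)^2 + (-19)^2) = sqrt(722) = sqrt(722)


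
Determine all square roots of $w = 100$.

|w| = 100, arg(w) = 0°
Root modulus = 100^(1/2) = 10
Root arguments: θ_k = (0° + 360°k)/2 for k = 0, 1, ..., 1
Roots: 10, -10


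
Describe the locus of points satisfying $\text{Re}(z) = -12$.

Re(z) = x where z = x + yi; the equation x = -12 is satisfied by all points with that x-coordinate
Locus: Vertical line x = -12


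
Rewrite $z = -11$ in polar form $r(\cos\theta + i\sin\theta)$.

r = |z| = sqrt(a^2 + b^2) = sqrt((-11)^2 + (0)^2) = sqrt(121 + 0) = sqrt(121) = 11
b = 0 and a < 0, so z lies on the negative real axis: θ = 180°
z = 11(cos 180° + i sin 180°)


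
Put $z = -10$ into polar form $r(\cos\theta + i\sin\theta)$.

r = |z| = sqrt(a^2 + b^2) = sqrt((-10)^2 + (0)^2) = sqrt(100 + 0) = sqrt(100) = 10
b = 0 and a < 0, so z lies on the negative real axis: θ = 180°
z = 10(cos 180° + i sin 180°)


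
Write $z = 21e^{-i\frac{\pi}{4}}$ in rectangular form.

a = r cos θ = 21 * sqrt(2)/2 = 21*sqrt(2)/2
b = r sin θ = 21 * -sqrt(2)/2 = -21*sqrt(2)/2
z = 21*sqrt(2)/2 - (21*sqrt(2)/2)i


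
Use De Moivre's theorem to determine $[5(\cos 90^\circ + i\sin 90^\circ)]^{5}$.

By De Moivre: z^n = r^n(cos(nθ) + i sin(nθ))
= 5^5(cos(5*90°) + i sin(5*90°))
= 3125(cos 90° + i sin 90°)
= 3125i


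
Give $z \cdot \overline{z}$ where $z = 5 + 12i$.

z * conjugate(z) = |z|^2 = a^2 + b^2
= 5^2 + 12^2 = 169


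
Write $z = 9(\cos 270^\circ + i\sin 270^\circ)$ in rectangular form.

a = r cos θ = 9 * 0 = 0
b = r sin θ = 9 * -1 = -9
z = -9i


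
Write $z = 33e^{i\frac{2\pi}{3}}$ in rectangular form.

a = r cos θ = 33 * -1/2 = -33/2
b = r sin θ = 33 * sqrt(3)/2 = 33*sqrt(3)/2
z = -33/2 + (33*sqrt(3)/2)i


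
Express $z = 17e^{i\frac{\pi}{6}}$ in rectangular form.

a = r cos θ = 17 * sqrt(3)/2 = 17*sqrt(3)/2
b = r sin θ = 17 * 1/2 = 17/2
z = 17*sqrt(3)/2 + (17/2)i


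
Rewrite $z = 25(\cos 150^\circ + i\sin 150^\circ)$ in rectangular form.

a = r cos θ = 25 * -sqrt(3)/2 = -25*sqrt(3)/2
b = r sin θ = 25 * 1/2 = 25/2
z = -25*sqrt(3)/2 + (25/2)i


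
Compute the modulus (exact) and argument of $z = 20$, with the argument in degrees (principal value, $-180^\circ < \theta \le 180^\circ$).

|z| = sqrt(20^2 + 0^2) = 20
b = 0 and a > 0, so z lies on the positive real axis: arg(z) = 0°


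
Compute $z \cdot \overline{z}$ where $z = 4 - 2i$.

z * conjugate(z) = |z|^2 = a^2 + b^2
= 4^2 + (-2)^2 = 20


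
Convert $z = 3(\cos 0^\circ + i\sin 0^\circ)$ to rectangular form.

a = r cos θ = 3 * 1 = 3
b = r sin θ = 3 * 0 = 0
z = 3


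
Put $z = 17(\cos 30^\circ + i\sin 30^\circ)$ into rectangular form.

a = r cos θ = 17 * sqrt(3)/2 = 17*sqrt(3)/2
b = r sin θ = 17 * 1/2 = 17/2
z = 17*sqrt(3)/2 + (17/2)i


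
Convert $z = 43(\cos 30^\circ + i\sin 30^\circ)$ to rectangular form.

a = r cos θ = 43 * sqrt(3)/2 = 43*sqrt(3)/2
b = r sin θ = 43 * 1/2 = 43/2
z = 43*sqrt(3)/2 + (43/2)i


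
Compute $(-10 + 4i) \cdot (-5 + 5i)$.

(a1*a2 - b1*b2) + (a1*b2 + b1*a2)i
= (50 - 20) + (-50 + (-20))i
= 30 - 70i


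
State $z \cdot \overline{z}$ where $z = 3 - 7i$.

z * conjugate(z) = |z|^2 = a^2 + b^2
= 3^2 + (-7)^2 = 58


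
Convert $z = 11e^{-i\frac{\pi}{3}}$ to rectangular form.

a = r cos θ = 11 * 1/2 = 11/2
b = r sin θ = 11 * -sqrt(3)/2 = -11*sqrt(3)/2
z = 11/2 - (11*sqrt(3)/2)i


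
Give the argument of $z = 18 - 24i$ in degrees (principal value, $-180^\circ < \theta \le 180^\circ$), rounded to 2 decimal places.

θ = arctan(b/a) = arctan(-24/18) (quadrant-adjusted) = -53.13°


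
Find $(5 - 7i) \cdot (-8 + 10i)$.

(a1*a2 - b1*b2) + (a1*b2 + b1*a2)i
= (-40 - (-70)) + (50 + 56)i
= 30 + 106i


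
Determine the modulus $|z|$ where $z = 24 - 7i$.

|z| = sqrt(a^2 + b^2) = sqrt(24^2 + (-7)^2) = sqrt(625) = 25


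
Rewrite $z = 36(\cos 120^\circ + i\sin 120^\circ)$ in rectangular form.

a = r cos θ = 36 * -1/2 = -18
b = r sin θ = 36 * sqrt(3)/2 = 18*sqrt(3)
z = -18 + 18*sqrt(3)i


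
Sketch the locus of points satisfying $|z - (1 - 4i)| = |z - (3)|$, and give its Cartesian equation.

|z - z1| = |z - z2| means z is equidistant from z1 and z2,
i.e. the perpendicular bisector of the segment from (1, -4) to (3, 0) (midpoint (2, -2)).
With z = x + yi, square both sides:
(x - 1)^2 + (y - (-4))^2 = (x - 3)^2 + (y - 0)^2
The x^2 and y^2 terms cancel: 4x + 8y = 9 - 17 = -8
Simplify: x + 2y = -2
Locus: Perpendicular bisector of the segment from (1, -4) to (3, 0): the line x + 2y = -2


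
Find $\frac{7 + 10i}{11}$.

Divisor is real, so divide each part by 11:
= 7/11 + (10/11)i


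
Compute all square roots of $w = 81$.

|w| = 81, arg(w) = 0°
Root modulus = 81^(1/2) = 9
Root arguments: θ_k = (0° + 360°k)/2 for k = 0, 1, ..., 1
Roots: 9, -9


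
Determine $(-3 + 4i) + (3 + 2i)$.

(-3 + 3) + (4 + 2)i = 6i


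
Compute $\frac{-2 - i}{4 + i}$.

Multiply numerator and denominator by conjugate (4 - i):
= (-2 - i)(4 - i) / (4^2 + 1^2)
= (-9 - 2i) / 17
= -9/17 - (2/17)i


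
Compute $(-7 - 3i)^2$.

(a + bi)^2 = a^2 - b^2 + 2abi
= (-7)^2 - (-3)^2 + 2*(-7)*(-3)i
= 40 + 42i


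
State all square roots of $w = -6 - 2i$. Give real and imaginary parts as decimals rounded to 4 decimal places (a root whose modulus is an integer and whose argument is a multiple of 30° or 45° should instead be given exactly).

|w| = sqrt(40) ≈ 6.324555, arg(w) ≈ 198.434949°
Root modulus = sqrt(40)^(1/2) ≈ 2.514867
Root arguments: θ_k = (arg(w) + 360°k)/2 for k = 0, 1, ..., 1
Compute each root as (root modulus)(cos θ_k + i sin θ_k) using full-precision intermediates, then round to 4 decimal places.
Roots: -0.4028 + 2.4824i, 0.4028 - 2.4824i


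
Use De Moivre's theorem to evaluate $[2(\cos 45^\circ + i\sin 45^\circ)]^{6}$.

By De Moivre: z^n = r^n(cos(nθ) + i sin(nθ))
= 2^6(cos(6*45°) + i sin(6*45°))
= 64(cos 270° + i sin 270°)
= -64i


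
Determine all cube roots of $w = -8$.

|w| = 8, arg(w) = 180°
Root modulus = 8^(1/3) = 2
Root arguments: θ_k = (180° + 360°k)/3 for k = 0, 1, ..., 2
Roots: 1 + sqrt(3)i, -2, 1 - sqrt(3)i


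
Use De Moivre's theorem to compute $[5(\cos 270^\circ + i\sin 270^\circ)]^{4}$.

By De Moivre: z^n = r^n(cos(nθ) + i sin(nθ))
= 5^4(cos(4*270°) + i sin(4*270°))
= 625(cos 0° + i sin 0°)
= 625


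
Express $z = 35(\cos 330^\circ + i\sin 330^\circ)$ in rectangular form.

a = r cos θ = 35 * sqrt(3)/2 = 35*sqrt(3)/2
b = r sin θ = 35 * -1/2 = -35/2
z = 35*sqrt(3)/2 - (35/2)i


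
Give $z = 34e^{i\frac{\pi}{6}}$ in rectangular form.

a = r cos θ = 34 * sqrt(3)/2 = 17*sqrt(3)
b = r sin θ = 34 * 1/2 = 17
z = 17*sqrt(3) + 17i
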